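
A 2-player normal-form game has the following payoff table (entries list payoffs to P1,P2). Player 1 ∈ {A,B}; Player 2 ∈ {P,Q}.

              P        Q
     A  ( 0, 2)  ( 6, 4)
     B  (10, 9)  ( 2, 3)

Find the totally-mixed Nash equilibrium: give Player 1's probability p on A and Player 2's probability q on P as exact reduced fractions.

p=3/4, q=2/7

P1 indiff ⇒ q·0+(1-q)·6 = q·10+(1-q)·2 ⇒ q(-10) = (1-q)(-4) ⇒ q = 2/7
P2 indiff ⇒ p·2+(1-p)·9 = p·4+(1-p)·3 ⇒ p(-2) = (1-p)(-6) ⇒ p = 3/4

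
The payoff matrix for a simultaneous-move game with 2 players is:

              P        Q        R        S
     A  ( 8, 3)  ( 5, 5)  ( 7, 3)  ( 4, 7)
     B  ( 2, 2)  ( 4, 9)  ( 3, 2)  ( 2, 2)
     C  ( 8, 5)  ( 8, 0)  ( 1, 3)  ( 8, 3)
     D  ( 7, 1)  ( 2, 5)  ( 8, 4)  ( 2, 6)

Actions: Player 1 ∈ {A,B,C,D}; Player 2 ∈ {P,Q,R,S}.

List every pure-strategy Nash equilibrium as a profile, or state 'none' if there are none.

PSNE = {(C,P)}

(A,P): not NE [P2→S gives 7>3]
(A,Q): not NE [P1→C gives 8>5; P2→S gives 7>5]
(A,R): not NE [P1→D gives 8>7; P2→S gives 7>3]
(A,S): not NE [P1→C gives 8>4]
(B,P): not NE [P1→C gives 8>2; P2→Q gives 9>2]
(B,Q): not NE [P1→C gives 8>4]
(B,R): not NE [P1→D gives 8>3; P2→Q gives 9>2]
(B,S): not NE [P1→C gives 8>2; P2→Q gives 9>2]
(C,P): NE
(C,Q): not NE [P2→P gives 5>0]
(C,R): not NE [P1→D gives 8>1; P2→P gives 5>3]
(C,S): not NE [P2→P gives 5>3]
(D,P): not NE [P1→C gives 8>7; P2→S gives 6>1]
(D,Q): not NE [P1→C gives 8>2; P2→S gives 6>5]
(D,R): not NE [P2→S gives 6>4]
(D,S): not NE [P1→C gives 8>2]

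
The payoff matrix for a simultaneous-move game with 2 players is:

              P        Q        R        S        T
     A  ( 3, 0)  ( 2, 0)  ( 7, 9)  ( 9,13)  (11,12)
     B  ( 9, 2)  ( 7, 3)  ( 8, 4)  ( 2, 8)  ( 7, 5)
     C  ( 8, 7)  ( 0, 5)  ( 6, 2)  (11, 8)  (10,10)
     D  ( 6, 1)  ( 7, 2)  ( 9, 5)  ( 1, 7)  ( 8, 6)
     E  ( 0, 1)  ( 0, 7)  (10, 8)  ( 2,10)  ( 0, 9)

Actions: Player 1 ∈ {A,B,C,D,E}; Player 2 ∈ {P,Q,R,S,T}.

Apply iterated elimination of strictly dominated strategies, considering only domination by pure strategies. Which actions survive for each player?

P2 drop P (S beats it: A:13>0 B:8>2 C:8>7 D:7>1 E:10>1)
P2 drop Q (S beats it: A:13>0 B:8>3 C:8>5 D:7>2 E:10>7)
P2 drop R (S beats it: A:13>9 B:8>4 C:8>2 D:7>5 E:10>8)
P1 drop B (A beats it: S:9>2 T:11>7)
P1 drop D (A beats it: S:9>1 T:11>8)
P1 drop E (A beats it: S:9>2 T:11>0)
P1→{A,C} P2→{S,T}

Remaining: P1:{A,C} P2:{S,T}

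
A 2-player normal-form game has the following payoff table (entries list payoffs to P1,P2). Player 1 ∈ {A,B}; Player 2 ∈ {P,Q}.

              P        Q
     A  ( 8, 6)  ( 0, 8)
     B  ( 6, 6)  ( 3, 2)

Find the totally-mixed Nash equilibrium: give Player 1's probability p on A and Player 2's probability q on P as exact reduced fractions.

(p,q) = (2/3, 3/5)

P1 indiff ⇒ q·8+(1-q)·0 = q·6+(1-q)·3 ⇒ q(2) = (1-q)(3) ⇒ q = 3/5
P2 indiff ⇒ p·6+(1-p)·6 = p·8+(1-p)·2 ⇒ p(-2) = (1-p)(-4) ⇒ p = 2/3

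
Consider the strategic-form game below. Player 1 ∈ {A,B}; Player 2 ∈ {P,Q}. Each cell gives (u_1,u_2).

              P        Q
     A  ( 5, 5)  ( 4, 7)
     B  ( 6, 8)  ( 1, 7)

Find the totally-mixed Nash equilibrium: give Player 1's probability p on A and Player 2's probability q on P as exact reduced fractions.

P1 indiff ⇒ q·5+(1-q)·4 = q·6+(1-q)·1 ⇒ q(-1) = (1-q)(-3) ⇒ q = 3/4
P2 indiff ⇒ p·5+(1-p)·8 = p·7+(1-p)·7 ⇒ p(-2) = (1-p)(-1) ⇒ p = 1/3

p=1/3, q=3/4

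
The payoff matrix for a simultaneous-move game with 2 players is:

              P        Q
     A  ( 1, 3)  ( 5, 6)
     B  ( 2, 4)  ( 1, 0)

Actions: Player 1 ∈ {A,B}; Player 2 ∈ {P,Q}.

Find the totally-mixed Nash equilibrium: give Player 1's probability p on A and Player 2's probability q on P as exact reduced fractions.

p=4/7, q=4/5

P1 indiff ⇒ q·1+(1-q)·5 = q·2+(1-q)·1 ⇒ q(-1) = (1-q)(-4) ⇒ q = 4/5
P2 indiff ⇒ p·3+(1-p)·4 = p·6+(1-p)·0 ⇒ p(-3) = (1-p)(-4) ⇒ p = 4/7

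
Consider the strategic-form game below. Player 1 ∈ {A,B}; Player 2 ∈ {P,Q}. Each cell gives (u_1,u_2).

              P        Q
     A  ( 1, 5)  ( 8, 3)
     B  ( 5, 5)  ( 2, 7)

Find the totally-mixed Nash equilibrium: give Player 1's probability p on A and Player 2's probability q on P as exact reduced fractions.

p=1/2, q=3/5

P1 indiff ⇒ q·1+(1-q)·8 = q·5+(1-q)·2 ⇒ q(-4) = (1-q)(-6) ⇒ q = 3/5
P2 indiff ⇒ p·5+(1-p)·5 = p·3+(1-p)·7 ⇒ p(2) = (1-p)(2) ⇒ p = 1/2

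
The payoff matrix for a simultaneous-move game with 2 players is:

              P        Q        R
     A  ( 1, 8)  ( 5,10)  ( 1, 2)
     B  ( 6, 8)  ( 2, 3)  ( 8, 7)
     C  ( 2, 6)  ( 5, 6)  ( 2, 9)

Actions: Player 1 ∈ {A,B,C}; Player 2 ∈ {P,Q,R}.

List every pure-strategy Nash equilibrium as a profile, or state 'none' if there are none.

(A,P): not NE [P1→B gives 6>1; P2→Q gives 10>8]
(A,Q): NE
(A,R): not NE [P1→B gives 8>1; P2→Q gives 10>2]
(B,P): NE
(B,Q): not NE [P1→C gives 5>2; P2→P gives 8>3]
(B,R): not NE [P2→P gives 8>7]
(C,P): not NE [P1→B gives 6>2; P2→R gives 9>6]
(C,Q): not NE [P2→R gives 9>6]
(C,R): not NE [P1→B gives 8>2]

Nash profiles: (A,Q), (B,P)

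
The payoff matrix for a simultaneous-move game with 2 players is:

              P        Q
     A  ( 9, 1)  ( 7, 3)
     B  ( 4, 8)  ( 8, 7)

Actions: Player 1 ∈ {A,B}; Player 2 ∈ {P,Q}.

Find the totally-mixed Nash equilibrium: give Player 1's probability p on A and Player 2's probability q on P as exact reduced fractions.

P1 indiff ⇒ q·9+(1-q)·7 = q·4+(1-q)·8 ⇒ q(5) = (1-q)(1) ⇒ q = 1/6
P2 indiff ⇒ p·1+(1-p)·8 = p·3+(1-p)·7 ⇒ p(-2) = (1-p)(-1) ⇒ p = 1/3

p=1/3, q=1/6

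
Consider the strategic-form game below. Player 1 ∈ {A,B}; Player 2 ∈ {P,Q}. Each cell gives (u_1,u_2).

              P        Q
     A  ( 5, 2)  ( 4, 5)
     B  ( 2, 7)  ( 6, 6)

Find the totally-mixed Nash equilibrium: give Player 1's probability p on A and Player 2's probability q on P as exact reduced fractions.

P1 indiff ⇒ q·5+(1-q)·4 = q·2+(1-q)·6 ⇒ q(3) = (1-q)(2) ⇒ q = 2/5
P2 indiff ⇒ p·2+(1-p)·7 = p·5+(1-p)·6 ⇒ p(-3) = (1-p)(-1) ⇒ p = 1/4

(p,q) = (1/4, 2/5)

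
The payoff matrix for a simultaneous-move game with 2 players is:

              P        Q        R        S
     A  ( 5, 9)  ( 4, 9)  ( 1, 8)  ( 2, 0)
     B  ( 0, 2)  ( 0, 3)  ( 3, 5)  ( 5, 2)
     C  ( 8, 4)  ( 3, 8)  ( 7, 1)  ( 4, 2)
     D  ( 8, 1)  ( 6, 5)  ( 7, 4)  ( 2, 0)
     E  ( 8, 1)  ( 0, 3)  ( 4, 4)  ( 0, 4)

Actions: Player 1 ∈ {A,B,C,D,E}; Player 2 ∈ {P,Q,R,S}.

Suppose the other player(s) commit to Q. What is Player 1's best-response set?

u_1(A vs Q) = 4
u_1(B vs Q) = 0
u_1(C vs Q) = 3
u_1(D vs Q) = 6
u_1(E vs Q) = 0
max payoff 6 at {D}

argmax u_1 = {D}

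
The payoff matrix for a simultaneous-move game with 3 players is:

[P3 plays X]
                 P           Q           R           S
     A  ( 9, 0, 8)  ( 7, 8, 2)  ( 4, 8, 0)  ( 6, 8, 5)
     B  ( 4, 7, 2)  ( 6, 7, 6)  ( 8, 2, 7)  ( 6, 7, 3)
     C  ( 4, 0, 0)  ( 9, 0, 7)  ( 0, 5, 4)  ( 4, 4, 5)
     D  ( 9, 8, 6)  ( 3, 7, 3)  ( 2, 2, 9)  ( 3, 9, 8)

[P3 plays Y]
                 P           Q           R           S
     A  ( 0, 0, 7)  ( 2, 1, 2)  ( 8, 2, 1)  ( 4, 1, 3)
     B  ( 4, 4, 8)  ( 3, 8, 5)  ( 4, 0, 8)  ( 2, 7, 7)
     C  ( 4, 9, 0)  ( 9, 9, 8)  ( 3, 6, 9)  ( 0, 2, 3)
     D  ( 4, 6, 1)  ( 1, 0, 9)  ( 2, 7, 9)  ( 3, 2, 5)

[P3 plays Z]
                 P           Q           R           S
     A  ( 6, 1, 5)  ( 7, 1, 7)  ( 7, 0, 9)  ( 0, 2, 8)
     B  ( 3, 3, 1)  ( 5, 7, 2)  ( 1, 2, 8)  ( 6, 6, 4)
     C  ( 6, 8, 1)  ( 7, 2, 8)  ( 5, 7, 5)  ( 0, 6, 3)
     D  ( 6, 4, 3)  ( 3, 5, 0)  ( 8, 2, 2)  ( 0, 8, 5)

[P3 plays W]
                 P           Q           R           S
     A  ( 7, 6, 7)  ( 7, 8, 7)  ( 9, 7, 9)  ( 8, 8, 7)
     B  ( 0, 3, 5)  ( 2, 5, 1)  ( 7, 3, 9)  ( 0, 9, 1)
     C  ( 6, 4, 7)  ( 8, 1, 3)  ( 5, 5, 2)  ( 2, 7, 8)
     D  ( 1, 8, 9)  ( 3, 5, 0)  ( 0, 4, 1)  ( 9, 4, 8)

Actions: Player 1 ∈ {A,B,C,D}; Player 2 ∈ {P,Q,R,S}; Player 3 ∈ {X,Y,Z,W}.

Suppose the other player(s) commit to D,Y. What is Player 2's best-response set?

u_2(P vs D,Y) = 6
u_2(Q vs D,Y) = 0
u_2(R vs D,Y) = 7
u_2(S vs D,Y) = 2
max payoff 7 at {R}

BR_2 = {R}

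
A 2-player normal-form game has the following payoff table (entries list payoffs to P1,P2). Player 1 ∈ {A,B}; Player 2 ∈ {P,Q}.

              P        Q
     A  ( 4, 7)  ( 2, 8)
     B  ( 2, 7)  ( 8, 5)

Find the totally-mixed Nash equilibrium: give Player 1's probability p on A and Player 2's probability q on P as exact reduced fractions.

P1 indiff ⇒ q·4+(1-q)·2 = q·2+(1-q)·8 ⇒ q(2) = (1-q)(6) ⇒ q = 3/4
P2 indiff ⇒ p·7+(1-p)·7 = p·8+(1-p)·5 ⇒ p(-1) = (1-p)(-2) ⇒ p = 2/3

(p,q) = (2/3, 3/4)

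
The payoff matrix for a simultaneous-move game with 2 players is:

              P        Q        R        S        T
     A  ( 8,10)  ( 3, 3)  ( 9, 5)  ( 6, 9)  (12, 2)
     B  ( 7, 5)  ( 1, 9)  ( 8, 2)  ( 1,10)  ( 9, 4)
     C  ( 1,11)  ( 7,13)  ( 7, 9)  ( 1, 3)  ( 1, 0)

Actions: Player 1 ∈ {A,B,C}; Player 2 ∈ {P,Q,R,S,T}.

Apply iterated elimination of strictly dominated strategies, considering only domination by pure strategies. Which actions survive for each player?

Remaining: P1:{A,C} P2:{P,Q}

P1 drop B (A beats it: P:8>7 Q:3>1 R:9>8 S:6>1 T:12>9)
P2 drop R (P beats it: A:10>5 C:11>9)
P2 drop S (P beats it: A:10>9 C:11>3)
P2 drop T (P beats it: A:10>2 C:11>0)
P1→{A,C} P2→{P,Q}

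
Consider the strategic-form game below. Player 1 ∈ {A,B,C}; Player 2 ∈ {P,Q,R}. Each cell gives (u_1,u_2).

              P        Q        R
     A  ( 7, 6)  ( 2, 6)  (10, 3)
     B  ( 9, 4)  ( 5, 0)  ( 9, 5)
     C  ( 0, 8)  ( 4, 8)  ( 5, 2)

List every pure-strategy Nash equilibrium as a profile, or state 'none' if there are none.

Equilibria: none

(A,P): not NE [P1→B gives 9>7]
(A,Q): not NE [P1→B gives 5>2]
(A,R): not NE [P2→Q gives 6>3]
(B,P): not NE [P2→R gives 5>4]
(B,Q): not NE [P2→R gives 5>0]
(B,R): not NE [P1→A gives 10>9]
(C,P): not NE [P1→B gives 9>0]
(C,Q): not NE [P1→B gives 5>4]
(C,R): not NE [P1→A gives 10>5; P2→Q gives 8>2]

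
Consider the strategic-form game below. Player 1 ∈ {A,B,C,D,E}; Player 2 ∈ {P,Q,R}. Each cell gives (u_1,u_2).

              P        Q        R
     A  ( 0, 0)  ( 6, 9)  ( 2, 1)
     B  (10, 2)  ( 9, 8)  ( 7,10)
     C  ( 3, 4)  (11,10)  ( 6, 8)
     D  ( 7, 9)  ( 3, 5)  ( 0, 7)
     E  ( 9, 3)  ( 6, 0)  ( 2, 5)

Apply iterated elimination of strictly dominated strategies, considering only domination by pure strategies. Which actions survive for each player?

P1 drop A (B beats it: P:10>0 Q:9>6 R:7>2)
P1 drop D (B beats it: P:10>7 Q:9>3 R:7>0)
P1 drop E (B beats it: P:10>9 Q:9>6 R:7>2)
P2 drop P (Q beats it: B:8>2 C:10>4)
P1→{B,C} P2→{Q,R}

Remaining: P1:{B,C} P2:{Q,R}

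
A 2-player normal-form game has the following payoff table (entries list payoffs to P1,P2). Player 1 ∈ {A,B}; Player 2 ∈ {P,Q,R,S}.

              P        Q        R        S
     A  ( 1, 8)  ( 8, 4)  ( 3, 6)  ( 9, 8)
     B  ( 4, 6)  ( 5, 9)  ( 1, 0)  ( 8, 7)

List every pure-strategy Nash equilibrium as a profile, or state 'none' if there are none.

PSNE = {(A,S)}

(A,P): not NE [P1→B gives 4>1]
(A,Q): not NE [P2→S gives 8>4]
(A,R): not NE [P2→S gives 8>6]
(A,S): NE
(B,P): not NE [P2→Q gives 9>6]
(B,Q): not NE [P1→A gives 8>5]
(B,R): not NE [P1→A gives 3>1; P2→Q gives 9>0]
(B,S): not NE [P1→A gives 9>8; P2→Q gives 9>7]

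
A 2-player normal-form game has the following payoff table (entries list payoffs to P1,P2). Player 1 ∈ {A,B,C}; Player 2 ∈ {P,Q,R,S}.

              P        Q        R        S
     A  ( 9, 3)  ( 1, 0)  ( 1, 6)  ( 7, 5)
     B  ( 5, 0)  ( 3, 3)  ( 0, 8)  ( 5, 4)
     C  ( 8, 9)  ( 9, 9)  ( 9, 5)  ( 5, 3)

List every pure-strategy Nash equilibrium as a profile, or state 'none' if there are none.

(A,P): not NE [P2→R gives 6>3]
(A,Q): not NE [P1→C gives 9>1; P2→R gives 6>0]
(A,R): not NE [P1→C gives 9>1]
(A,S): not NE [P2→R gives 6>5]
(B,P): not NE [P1→A gives 9>5; P2→R gives 8>0]
(B,Q): not NE [P1→C gives 9>3; P2→R gives 8>3]
(B,R): not NE [P1→C gives 9>0]
(B,S): not NE [P1→A gives 7>5; P2→R gives 8>4]
(C,P): not NE [P1→A gives 9>8]
(C,Q): NE
(C,R): not NE [P2→Q gives 9>5]
(C,S): not NE [P1→A gives 7>5; P2→Q gives 9>3]

NE set: (C,Q)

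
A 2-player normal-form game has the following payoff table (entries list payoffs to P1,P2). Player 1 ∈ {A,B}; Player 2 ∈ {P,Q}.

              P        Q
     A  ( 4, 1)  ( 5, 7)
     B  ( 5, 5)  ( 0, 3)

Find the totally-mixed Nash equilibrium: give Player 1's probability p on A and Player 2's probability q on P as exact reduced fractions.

P1 mixes 1/4 on A; P2 mixes 5/6 on P

P1 indiff ⇒ q·4+(1-q)·5 = q·5+(1-q)·0 ⇒ q(-1) = (1-q)(-5) ⇒ q = 5/6
P2 indiff ⇒ p·1+(1-p)·5 = p·7+(1-p)·3 ⇒ p(-6) = (1-p)(-2) ⇒ p = 1/4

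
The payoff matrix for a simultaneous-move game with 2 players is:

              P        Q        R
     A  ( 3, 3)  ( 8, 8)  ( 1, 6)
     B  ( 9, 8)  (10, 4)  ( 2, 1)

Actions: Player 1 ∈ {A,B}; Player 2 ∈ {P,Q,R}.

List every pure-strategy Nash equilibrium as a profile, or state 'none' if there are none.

Nash profiles: (B,P)

(A,P): not NE [P1→B gives 9>3; P2→Q gives 8>3]
(A,Q): not NE [P1→B gives 10>8]
(A,R): not NE [P1→B gives 2>1; P2→Q gives 8>6]
(B,P): NE
(B,Q): not NE [P2→P gives 8>4]
(B,R): not NE [P2→P gives 8>1]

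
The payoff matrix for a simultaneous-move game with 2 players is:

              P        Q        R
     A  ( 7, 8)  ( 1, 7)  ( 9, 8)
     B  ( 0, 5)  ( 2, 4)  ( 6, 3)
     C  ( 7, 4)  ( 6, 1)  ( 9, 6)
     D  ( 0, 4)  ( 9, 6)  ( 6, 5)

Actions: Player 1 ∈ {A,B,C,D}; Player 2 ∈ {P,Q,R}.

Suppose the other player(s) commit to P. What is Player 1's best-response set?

u_1(A vs P) = 7
u_1(B vs P) = 0
u_1(C vs P) = 7
u_1(D vs P) = 0
max payoff 7 at {A,C}

argmax u_1 = {A,C}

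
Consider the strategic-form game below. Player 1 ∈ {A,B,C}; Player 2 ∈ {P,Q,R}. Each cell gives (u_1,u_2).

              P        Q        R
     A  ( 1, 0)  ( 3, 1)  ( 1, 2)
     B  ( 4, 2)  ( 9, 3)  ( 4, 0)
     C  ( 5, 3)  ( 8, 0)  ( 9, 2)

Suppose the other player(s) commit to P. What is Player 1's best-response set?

u_1(A vs P) = 1
u_1(B vs P) = 4
u_1(C vs P) = 5
max payoff 5 at {C}

argmax u_1 = {C}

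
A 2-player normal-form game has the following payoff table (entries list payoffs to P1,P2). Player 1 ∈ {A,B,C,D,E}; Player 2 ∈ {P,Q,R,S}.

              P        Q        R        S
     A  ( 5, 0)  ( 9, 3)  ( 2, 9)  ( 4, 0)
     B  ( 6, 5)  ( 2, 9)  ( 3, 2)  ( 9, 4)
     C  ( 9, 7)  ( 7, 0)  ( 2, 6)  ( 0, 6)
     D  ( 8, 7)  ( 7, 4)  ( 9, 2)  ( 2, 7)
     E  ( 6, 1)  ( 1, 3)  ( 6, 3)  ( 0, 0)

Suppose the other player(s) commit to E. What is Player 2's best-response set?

P2 best: {Q,R}

u_2(P vs E) = 1
u_2(Q vs E) = 3
u_2(R vs E) = 3
u_2(S vs E) = 0
max payoff 3 at {Q,R}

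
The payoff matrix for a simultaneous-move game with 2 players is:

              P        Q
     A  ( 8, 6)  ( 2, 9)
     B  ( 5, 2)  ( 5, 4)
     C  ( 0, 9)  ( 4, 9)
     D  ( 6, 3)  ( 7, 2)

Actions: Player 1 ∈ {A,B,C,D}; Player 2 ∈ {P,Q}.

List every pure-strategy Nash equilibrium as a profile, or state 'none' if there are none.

(A,P): not NE [P2→Q gives 9>6]
(A,Q): not NE [P1→D gives 7>2]
(B,P): not NE [P1→A gives 8>5; P2→Q gives 4>2]
(B,Q): not NE [P1→D gives 7>5]
(C,P): not NE [P1→A gives 8>0]
(C,Q): not NE [P1→D gives 7>4]
(D,P): not NE [P1→A gives 8>6]
(D,Q): not NE [P2→P gives 3>2]

No pure NE.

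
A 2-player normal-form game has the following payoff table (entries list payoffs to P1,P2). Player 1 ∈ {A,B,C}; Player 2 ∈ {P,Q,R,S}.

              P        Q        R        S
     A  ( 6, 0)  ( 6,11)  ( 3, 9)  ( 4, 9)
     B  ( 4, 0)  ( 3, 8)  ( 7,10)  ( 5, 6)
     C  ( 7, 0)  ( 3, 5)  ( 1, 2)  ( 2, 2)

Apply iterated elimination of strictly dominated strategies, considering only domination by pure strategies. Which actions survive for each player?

P2 drop P (Q beats it: A:11>0 B:8>0 C:5>0)
P1 drop C (A beats it: Q:6>3 R:3>1 S:4>2)
P2 drop S (Q beats it: A:11>9 B:8>6)
P1→{A,B} P2→{Q,R}

Remaining: P1:{A,B} P2:{Q,R}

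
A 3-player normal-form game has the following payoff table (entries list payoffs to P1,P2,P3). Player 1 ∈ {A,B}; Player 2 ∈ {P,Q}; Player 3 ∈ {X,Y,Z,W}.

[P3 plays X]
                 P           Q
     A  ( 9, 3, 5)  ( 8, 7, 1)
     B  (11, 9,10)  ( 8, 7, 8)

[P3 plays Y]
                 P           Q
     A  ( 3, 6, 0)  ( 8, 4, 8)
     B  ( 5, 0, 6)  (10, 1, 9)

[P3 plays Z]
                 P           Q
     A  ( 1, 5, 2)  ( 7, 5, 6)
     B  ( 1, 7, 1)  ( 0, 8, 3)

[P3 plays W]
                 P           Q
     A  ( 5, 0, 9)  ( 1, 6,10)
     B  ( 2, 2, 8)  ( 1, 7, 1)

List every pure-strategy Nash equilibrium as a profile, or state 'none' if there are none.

PSNE = {(A,Q,W), (B,P,X), (B,Q,Y)}

(A,P,X): not NE [P1→B gives 11>9; P2→Q gives 7>3; P3→W gives 9>5]
(A,P,Y): not NE [P1→B gives 5>3; P3→W gives 9>0]
(A,P,Z): not NE [P3→W gives 9>2]
(A,P,W): not NE [P2→Q gives 6>0]
(A,Q,X): not NE [P3→W gives 10>1]
(A,Q,Y): not NE [P1→B gives 10>8; P2→P gives 6>4; P3→W gives 10>8]
(A,Q,Z): not NE [P3→W gives 10>6]
(A,Q,W): NE
(B,P,X): NE
(B,P,Y): not NE [P2→Q gives 1>0; P3→X gives 10>6]
(B,P,Z): not NE [P2→Q gives 8>7; P3→X gives 10>1]
(B,P,W): not NE [P1→A gives 5>2; P2→Q gives 7>2; P3→X gives 10>8]
(B,Q,X): not NE [P2→P gives 9>7; P3→Y gives 9>8]
(B,Q,Y): NE
(B,Q,Z): not NE [P1→A gives 7>0; P3→Y gives 9>3]
(B,Q,W): not NE [P3→Y gives 9>1]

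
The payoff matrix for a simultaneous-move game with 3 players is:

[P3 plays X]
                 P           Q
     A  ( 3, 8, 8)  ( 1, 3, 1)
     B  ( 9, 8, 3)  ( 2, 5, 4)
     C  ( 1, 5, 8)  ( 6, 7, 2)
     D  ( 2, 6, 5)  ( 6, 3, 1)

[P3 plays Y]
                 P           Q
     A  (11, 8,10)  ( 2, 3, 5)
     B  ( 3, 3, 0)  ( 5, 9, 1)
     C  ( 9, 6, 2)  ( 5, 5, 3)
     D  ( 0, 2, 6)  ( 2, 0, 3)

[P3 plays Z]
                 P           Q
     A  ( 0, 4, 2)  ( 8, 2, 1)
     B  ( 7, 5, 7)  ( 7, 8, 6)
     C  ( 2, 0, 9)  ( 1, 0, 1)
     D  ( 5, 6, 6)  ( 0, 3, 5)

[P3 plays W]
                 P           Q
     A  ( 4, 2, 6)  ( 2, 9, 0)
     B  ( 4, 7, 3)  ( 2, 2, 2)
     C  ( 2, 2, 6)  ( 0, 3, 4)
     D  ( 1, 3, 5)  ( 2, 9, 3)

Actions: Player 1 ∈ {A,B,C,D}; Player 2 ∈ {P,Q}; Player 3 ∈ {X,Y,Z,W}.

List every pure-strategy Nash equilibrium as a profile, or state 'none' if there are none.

(A,P,X): not NE [P1→B gives 9>3; P3→Y gives 10>8]
(A,P,Y): NE
(A,P,Z): not NE [P1→B gives 7>0; P3→Y gives 10>2]
(A,P,W): not NE [P2→Q gives 9>2; P3→Y gives 10>6]
(A,Q,X): not NE [P1→D gives 6>1; P2→P gives 8>3; P3→Y gives 5>1]
(A,Q,Y): not NE [P1→C gives 5>2; P2→P gives 8>3]
(A,Q,Z): not NE [P2→P gives 4>2; P3→Y gives 5>1]
(A,Q,W): not NE [P3→Y gives 5>0]
(B,P,X): not NE [P3→Z gives 7>3]
(B,P,Y): not NE [P1→A gives 11>3; P2→Q gives 9>3; P3→Z gives 7>0]
(B,P,Z): not NE [P2→Q gives 8>5]
(B,P,W): not NE [P3→Z gives 7>3]
(B,Q,X): not NE [P1→D gives 6>2; P2→P gives 8>5; P3→Z gives 6>4]
(B,Q,Y): not NE [P3→Z gives 6>1]
(B,Q,Z): not NE [P1→A gives 8>7]
(B,Q,W): not NE [P2→P gives 7>2; P3→Z gives 6>2]
(C,P,X): not NE [P1→B gives 9>1; P2→Q gives 7>5; P3→Z gives 9>8]
(C,P,Y): not NE [P1→A gives 11>9; P3→Z gives 9>2]
(C,P,Z): not NE [P1→B gives 7>2]
(C,P,W): not NE [P1→B gives 4>2; P2→Q gives 3>2; P3→Z gives 9>6]
(C,Q,X): not NE [P3→W gives 4>2]
(C,Q,Y): not NE [P2→P gives 6>5; P3→W gives 4>3]
(C,Q,Z): not NE [P1→A gives 8>1; P3→W gives 4>1]
(C,Q,W): not NE [P1→D gives 2>0]
(D,P,X): not NE [P1→B gives 9>2; P3→Z gives 6>5]
(D,P,Y): not NE [P1→A gives 11>0]
(D,P,Z): not NE [P1→B gives 7>5]
(D,P,W): not NE [P1→B gives 4>1; P2→Q gives 9>3; P3→Z gives 6>5]
(D,Q,X): not NE [P2→P gives 6>3; P3→Z gives 5>1]
(D,Q,Y): not NE [P1→C gives 5>2; P2→P gives 2>0; P3→Z gives 5>3]
(D,Q,Z): not NE [P1→A gives 8>0; P2→P gives 6>3]
(D,Q,W): not NE [P3→Z gives 5>3]

NE set: (A,P,Y)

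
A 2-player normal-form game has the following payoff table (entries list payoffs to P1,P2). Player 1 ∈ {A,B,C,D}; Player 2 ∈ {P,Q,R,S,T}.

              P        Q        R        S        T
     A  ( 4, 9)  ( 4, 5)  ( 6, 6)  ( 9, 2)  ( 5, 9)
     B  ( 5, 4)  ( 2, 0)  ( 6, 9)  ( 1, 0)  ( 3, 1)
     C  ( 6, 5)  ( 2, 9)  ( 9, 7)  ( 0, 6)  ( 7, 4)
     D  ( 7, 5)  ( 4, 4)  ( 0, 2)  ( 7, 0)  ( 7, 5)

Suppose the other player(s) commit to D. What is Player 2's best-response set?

argmax u_2 = {P,T}

u_2(P vs D) = 5
u_2(Q vs D) = 4
u_2(R vs D) = 2
u_2(S vs D) = 0
u_2(T vs D) = 5
max payoff 5 at {P,T}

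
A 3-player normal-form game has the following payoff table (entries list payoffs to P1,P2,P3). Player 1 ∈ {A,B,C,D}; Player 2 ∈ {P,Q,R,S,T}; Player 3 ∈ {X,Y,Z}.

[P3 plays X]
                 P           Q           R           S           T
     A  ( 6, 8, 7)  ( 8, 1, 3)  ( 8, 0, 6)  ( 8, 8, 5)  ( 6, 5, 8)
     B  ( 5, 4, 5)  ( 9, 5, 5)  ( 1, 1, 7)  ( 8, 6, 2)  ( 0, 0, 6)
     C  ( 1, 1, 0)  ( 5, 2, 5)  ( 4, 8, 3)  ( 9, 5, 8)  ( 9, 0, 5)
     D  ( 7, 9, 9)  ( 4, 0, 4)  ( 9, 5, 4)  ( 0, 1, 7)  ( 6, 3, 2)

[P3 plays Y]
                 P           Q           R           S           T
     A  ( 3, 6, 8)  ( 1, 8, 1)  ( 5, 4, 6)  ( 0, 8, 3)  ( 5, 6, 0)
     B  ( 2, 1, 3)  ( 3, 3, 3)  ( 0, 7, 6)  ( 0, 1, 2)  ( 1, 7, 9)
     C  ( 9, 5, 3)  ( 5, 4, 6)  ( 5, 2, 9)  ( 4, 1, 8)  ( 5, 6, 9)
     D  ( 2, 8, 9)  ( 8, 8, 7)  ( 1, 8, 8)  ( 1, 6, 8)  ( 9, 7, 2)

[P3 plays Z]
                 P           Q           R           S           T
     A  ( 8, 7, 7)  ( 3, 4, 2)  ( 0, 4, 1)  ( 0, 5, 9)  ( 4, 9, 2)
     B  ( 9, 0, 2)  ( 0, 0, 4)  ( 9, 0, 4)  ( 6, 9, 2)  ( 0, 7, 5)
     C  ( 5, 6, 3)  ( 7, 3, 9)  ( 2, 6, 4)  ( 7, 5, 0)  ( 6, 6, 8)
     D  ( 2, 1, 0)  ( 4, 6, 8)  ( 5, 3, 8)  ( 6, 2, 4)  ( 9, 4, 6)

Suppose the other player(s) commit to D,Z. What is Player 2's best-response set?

u_2(P vs D,Z) = 1
u_2(Q vs D,Z) = 6
u_2(R vs D,Z) = 3
u_2(S vs D,Z) = 2
u_2(T vs D,Z) = 4
max payoff 6 at {Q}

P2 best: {Q}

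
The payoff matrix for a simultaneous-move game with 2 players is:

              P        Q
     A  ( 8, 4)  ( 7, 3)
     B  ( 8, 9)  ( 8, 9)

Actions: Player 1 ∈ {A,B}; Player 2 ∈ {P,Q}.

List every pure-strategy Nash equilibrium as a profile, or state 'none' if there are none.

NE set: (A,P), (B,P), (B,Q)

(A,P): NE
(A,Q): not NE [P1→B gives 8>7; P2→P gives 4>3]
(B,P): NE
(B,Q): NE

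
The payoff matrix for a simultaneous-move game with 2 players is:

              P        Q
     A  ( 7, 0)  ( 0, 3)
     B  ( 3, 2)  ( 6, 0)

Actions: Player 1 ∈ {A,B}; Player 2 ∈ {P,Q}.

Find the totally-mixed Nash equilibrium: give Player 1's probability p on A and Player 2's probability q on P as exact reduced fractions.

p=2/5, q=3/5

P1 indiff ⇒ q·7+(1-q)·0 = q·3+(1-q)·6 ⇒ q(4) = (1-q)(6) ⇒ q = 3/5
P2 indiff ⇒ p·0+(1-p)·2 = p·3+(1-p)·0 ⇒ p(-3) = (1-p)(-2) ⇒ p = 2/5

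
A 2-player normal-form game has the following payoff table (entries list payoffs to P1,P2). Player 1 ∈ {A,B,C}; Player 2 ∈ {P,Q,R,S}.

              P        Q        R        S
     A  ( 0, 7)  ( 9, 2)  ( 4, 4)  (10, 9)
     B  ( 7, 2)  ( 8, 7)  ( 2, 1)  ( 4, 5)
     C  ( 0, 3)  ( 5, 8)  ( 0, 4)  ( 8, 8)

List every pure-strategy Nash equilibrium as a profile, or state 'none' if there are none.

PSNE = {(A,S)}

(A,P): not NE [P1→B gives 7>0; P2→S gives 9>7]
(A,Q): not NE [P2→S gives 9>2]
(A,R): not NE [P2→S gives 9>4]
(A,S): NE
(B,P): not NE [P2→Q gives 7>2]
(B,Q): not NE [P1→A gives 9>8]
(B,R): not NE [P1→A gives 4>2; P2→Q gives 7>1]
(B,S): not NE [P1→A gives 10>4; P2→Q gives 7>5]
(C,P): not NE [P1→B gives 7>0; P2→S gives 8>3]
(C,Q): not NE [P1→A gives 9>5]
(C,R): not NE [P1→A gives 4>0; P2→S gives 8>4]
(C,S): not NE [P1→A gives 10>8]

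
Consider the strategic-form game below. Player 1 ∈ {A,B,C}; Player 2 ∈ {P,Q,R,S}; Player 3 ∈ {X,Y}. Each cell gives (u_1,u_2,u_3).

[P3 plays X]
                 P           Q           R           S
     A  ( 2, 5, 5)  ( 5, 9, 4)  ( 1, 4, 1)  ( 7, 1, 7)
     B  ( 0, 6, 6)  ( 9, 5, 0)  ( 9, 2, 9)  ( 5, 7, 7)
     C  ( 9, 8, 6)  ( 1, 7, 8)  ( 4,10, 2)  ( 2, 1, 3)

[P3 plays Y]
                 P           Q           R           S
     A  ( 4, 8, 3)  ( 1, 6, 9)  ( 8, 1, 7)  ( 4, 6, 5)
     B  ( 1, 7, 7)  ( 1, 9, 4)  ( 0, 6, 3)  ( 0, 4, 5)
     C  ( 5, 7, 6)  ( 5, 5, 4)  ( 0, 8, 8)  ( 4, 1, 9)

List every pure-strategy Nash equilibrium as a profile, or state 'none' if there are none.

Equilibria: none

(A,P,X): not NE [P1→C gives 9>2; P2→Q gives 9>5]
(A,P,Y): not NE [P1→C gives 5>4; P3→X gives 5>3]
(A,Q,X): not NE [P1→B gives 9>5; P3→Y gives 9>4]
(A,Q,Y): not NE [P1→C gives 5>1; P2→P gives 8>6]
(A,R,X): not NE [P1→B gives 9>1; P2→Q gives 9>4; P3→Y gives 7>1]
(A,R,Y): not NE [P2→P gives 8>1]
(A,S,X): not NE [P2→Q gives 9>1]
(A,S,Y): not NE [P2→P gives 8>6; P3→X gives 7>5]
(B,P,X): not NE [P1→C gives 9>0; P2→S gives 7>6; P3→Y gives 7>6]
(B,P,Y): not NE [P1→C gives 5>1; P2→Q gives 9>7]
(B,Q,X): not NE [P2→S gives 7>5; P3→Y gives 4>0]
(B,Q,Y): not NE [P1→C gives 5>1]
(B,R,X): not NE [P2→S gives 7>2]
(B,R,Y): not NE [P1→A gives 8>0; P2→Q gives 9>6; P3→X gives 9>3]
(B,S,X): not NE [P1→A gives 7>5]
(B,S,Y): not NE [P1→C gives 4>0; P2→Q gives 9>4; P3→X gives 7>5]
(C,P,X): not NE [P2→R gives 10>8]
(C,P,Y): not NE [P2→R gives 8>7]
(C,Q,X): not NE [P1→B gives 9>1; P2→R gives 10>7]
(C,Q,Y): not NE [P2→R gives 8>5; P3→X gives 8>4]
(C,R,X): not NE [P1→B gives 9>4; P3→Y gives 8>2]
(C,R,Y): not NE [P1→A gives 8>0]
(C,S,X): not NE [P1→A gives 7>2; P2→R gives 10>1; P3→Y gives 9>3]
(C,S,Y): not NE [P2→R gives 8>1]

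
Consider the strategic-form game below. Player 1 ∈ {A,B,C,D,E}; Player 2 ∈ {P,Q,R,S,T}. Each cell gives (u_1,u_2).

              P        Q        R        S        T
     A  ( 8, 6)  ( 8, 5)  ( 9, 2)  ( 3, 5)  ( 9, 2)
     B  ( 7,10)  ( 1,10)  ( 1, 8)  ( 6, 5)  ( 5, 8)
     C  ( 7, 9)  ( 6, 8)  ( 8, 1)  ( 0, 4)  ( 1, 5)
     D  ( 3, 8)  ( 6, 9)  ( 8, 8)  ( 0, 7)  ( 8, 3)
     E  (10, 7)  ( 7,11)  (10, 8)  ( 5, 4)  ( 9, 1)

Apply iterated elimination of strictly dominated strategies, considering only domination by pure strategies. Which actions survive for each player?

P1 drop C (A beats it: P:8>7 Q:8>6 R:9>8 S:3>0 T:9>1)
P1 drop D (A beats it: P:8>3 Q:8>6 R:9>8 S:3>0 T:9>8)
P2 drop R (Q beats it: A:5>2 B:10>8 E:11>8)
P2 drop S (P beats it: A:6>5 B:10>5 E:7>4)
P1 drop B (A beats it: P:8>7 Q:8>1 T:9>5)
P2 drop T (P beats it: A:6>2 E:7>1)
P1→{A,E} P2→{P,Q}

Survivors P1:{A,E} P2:{P,Q}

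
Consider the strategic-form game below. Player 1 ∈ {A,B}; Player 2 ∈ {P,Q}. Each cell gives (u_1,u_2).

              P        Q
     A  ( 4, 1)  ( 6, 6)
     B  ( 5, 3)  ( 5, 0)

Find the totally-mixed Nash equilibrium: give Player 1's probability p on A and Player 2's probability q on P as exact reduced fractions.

(p,q) = (3/8, 1/2)

P1 indiff ⇒ q·4+(1-q)·6 = q·5+(1-q)·5 ⇒ q(-1) = (1-q)(-1) ⇒ q = 1/2
P2 indiff ⇒ p·1+(1-p)·3 = p·6+(1-p)·0 ⇒ p(-5) = (1-p)(-3) ⇒ p = 3/8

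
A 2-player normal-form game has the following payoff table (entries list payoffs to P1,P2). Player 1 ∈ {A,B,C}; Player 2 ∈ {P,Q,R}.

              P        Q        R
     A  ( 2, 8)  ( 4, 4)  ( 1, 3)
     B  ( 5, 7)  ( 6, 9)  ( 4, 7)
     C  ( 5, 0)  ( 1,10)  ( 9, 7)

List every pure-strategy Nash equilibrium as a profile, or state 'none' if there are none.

(A,P): not NE [P1→C gives 5>2]
(A,Q): not NE [P1→B gives 6>4; P2→P gives 8>4]
(A,R): not NE [P1→C gives 9>1; P2→P gives 8>3]
(B,P): not NE [P2→Q gives 9>7]
(B,Q): NE
(B,R): not NE [P1→C gives 9>4; P2→Q gives 9>7]
(C,P): not NE [P2→Q gives 10>0]
(C,Q): not NE [P1→B gives 6>1]
(C,R): not NE [P2→Q gives 10>7]

PSNE = {(B,Q)}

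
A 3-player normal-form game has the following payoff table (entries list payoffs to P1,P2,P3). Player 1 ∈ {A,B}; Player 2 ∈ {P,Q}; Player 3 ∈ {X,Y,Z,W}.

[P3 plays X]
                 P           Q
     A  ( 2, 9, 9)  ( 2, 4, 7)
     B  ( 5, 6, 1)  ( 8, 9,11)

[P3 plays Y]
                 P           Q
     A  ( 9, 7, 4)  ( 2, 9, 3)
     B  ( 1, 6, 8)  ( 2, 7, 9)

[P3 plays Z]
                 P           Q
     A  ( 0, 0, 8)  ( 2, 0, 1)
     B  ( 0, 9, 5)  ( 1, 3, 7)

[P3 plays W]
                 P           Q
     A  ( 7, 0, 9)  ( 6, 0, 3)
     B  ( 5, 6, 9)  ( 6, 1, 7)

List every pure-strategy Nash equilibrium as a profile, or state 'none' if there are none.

(A,P,X): not NE [P1→B gives 5>2]
(A,P,Y): not NE [P2→Q gives 9>7; P3→W gives 9>4]
(A,P,Z): not NE [P3→W gives 9>8]
(A,P,W): NE
(A,Q,X): not NE [P1→B gives 8>2; P2→P gives 9>4]
(A,Q,Y): not NE [P3→X gives 7>3]
(A,Q,Z): not NE [P3→X gives 7>1]
(A,Q,W): not NE [P3→X gives 7>3]
(B,P,X): not NE [P2→Q gives 9>6; P3→W gives 9>1]
(B,P,Y): not NE [P1→A gives 9>1; P2→Q gives 7>6; P3→W gives 9>8]
(B,P,Z): not NE [P3→W gives 9>5]
(B,P,W): not NE [P1→A gives 7>5]
(B,Q,X): NE
(B,Q,Y): not NE [P3→X gives 11>9]
(B,Q,Z): not NE [P1→A gives 2>1; P2→P gives 9>3; P3→X gives 11>7]
(B,Q,W): not NE [P2→P gives 6>1; P3→X gives 11>7]

NE set: (A,P,W), (B,Q,X)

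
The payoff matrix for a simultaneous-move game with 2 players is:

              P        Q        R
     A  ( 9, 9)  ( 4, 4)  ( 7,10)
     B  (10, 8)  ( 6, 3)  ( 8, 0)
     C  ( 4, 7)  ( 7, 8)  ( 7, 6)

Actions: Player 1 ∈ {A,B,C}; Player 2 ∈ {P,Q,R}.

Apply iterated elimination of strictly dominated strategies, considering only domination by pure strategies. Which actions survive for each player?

Survivors P1:{B,C} P2:{P,Q}

P1 drop A (B beats it: P:10>9 Q:6>4 R:8>7)
P2 drop R (P beats it: B:8>0 C:7>6)
P1→{B,C} P2→{P,Q}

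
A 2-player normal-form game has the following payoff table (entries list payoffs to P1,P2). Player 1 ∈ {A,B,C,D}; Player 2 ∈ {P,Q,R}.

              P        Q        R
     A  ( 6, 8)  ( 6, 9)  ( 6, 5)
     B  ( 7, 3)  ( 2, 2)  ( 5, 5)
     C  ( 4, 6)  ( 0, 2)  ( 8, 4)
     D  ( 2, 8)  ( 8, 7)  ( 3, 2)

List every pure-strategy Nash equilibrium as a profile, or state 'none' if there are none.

No pure NE.

(A,P): not NE [P1→B gives 7>6; P2→Q gives 9>8]
(A,Q): not NE [P1→D gives 8>6]
(A,R): not NE [P1→C gives 8>6; P2→Q gives 9>5]
(B,P): not NE [P2→R gives 5>3]
(B,Q): not NE [P1→D gives 8>2; P2→R gives 5>2]
(B,R): not NE [P1→C gives 8>5]
(C,P): not NE [P1→B gives 7>4]
(C,Q): not NE [P1→D gives 8>0; P2→P gives 6>2]
(C,R): not NE [P2→P gives 6>4]
(D,P): not NE [P1→B gives 7>2]
(D,Q): not NE [P2→P gives 8>7]
(D,R): not NE [P1→C gives 8>3; P2→P gives 8>2]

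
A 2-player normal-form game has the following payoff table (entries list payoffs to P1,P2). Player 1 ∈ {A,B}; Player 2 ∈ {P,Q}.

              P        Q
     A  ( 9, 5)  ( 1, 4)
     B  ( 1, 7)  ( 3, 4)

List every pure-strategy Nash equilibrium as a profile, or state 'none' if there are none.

(A,P): NE
(A,Q): not NE [P1→B gives 3>1; P2→P gives 5>4]
(B,P): not NE [P1→A gives 9>1]
(B,Q): not NE [P2→P gives 7>4]

NE set: (A,P)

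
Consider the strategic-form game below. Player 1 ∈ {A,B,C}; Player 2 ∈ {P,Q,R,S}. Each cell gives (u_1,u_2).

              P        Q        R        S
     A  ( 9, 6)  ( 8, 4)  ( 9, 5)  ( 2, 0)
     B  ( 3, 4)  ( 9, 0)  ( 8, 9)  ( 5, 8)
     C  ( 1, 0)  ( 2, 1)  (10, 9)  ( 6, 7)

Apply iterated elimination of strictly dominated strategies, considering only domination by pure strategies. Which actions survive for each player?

P2 drop Q (R beats it: A:5>4 B:9>0 C:9>1)
P2 drop S (R beats it: A:5>0 B:9>8 C:9>7)
P1 drop B (A beats it: P:9>3 R:9>8)
P1→{A,C} P2→{P,R}

Remaining: P1:{A,C} P2:{P,R}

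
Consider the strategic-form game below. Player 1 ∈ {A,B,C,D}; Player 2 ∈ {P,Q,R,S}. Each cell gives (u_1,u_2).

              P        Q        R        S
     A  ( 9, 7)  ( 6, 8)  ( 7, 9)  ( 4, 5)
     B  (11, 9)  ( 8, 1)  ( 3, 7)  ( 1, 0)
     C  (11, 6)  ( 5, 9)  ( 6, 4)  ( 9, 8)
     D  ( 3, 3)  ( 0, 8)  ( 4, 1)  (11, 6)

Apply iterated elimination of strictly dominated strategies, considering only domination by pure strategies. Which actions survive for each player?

P2 drop S (Q beats it: A:8>5 B:1>0 C:9>8 D:8>6)
P1 drop D (A beats it: P:9>3 Q:6>0 R:7>4)
P1→{A,B,C} P2→{P,Q,R}

Remaining: P1:{A,B,C} P2:{P,Q,R}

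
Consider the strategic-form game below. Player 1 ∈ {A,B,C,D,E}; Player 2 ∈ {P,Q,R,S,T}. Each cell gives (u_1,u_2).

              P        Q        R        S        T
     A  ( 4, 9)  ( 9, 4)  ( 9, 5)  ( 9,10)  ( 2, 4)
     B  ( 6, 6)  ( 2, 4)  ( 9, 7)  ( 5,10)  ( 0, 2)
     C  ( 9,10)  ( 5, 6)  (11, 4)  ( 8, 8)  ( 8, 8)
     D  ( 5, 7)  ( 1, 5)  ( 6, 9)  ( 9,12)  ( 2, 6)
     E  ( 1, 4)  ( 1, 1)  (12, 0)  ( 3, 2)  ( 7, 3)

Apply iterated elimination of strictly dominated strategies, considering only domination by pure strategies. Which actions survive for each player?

P1 drop B (C beats it: P:9>6 Q:5>2 R:11>9 S:8>5 T:8>0)
P2 drop Q (P beats it: A:9>4 C:10>6 D:7>5 E:4>1)
P2 drop R (S beats it: A:10>5 C:8>4 D:12>9 E:2>0)
P1 drop E (C beats it: P:9>1 S:8>3 T:8>7)
P2 drop T (P beats it: A:9>4 C:10>8 D:7>6)
P1→{A,C,D} P2→{P,S}

IESDS → P1:{A,C,D} P2:{P,S}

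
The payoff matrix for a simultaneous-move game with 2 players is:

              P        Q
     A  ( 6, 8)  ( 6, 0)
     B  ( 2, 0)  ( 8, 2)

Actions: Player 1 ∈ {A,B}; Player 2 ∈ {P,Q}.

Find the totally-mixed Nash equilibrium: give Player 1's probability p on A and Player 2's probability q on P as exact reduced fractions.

P1 indiff ⇒ q·6+(1-q)·6 = q·2+(1-q)·8 ⇒ q(4) = (1-q)(2) ⇒ q = 1/3
P2 indiff ⇒ p·8+(1-p)·0 = p·0+(1-p)·2 ⇒ p(8) = (1-p)(2) ⇒ p = 1/5

(p,q) = (1/5, 1/3)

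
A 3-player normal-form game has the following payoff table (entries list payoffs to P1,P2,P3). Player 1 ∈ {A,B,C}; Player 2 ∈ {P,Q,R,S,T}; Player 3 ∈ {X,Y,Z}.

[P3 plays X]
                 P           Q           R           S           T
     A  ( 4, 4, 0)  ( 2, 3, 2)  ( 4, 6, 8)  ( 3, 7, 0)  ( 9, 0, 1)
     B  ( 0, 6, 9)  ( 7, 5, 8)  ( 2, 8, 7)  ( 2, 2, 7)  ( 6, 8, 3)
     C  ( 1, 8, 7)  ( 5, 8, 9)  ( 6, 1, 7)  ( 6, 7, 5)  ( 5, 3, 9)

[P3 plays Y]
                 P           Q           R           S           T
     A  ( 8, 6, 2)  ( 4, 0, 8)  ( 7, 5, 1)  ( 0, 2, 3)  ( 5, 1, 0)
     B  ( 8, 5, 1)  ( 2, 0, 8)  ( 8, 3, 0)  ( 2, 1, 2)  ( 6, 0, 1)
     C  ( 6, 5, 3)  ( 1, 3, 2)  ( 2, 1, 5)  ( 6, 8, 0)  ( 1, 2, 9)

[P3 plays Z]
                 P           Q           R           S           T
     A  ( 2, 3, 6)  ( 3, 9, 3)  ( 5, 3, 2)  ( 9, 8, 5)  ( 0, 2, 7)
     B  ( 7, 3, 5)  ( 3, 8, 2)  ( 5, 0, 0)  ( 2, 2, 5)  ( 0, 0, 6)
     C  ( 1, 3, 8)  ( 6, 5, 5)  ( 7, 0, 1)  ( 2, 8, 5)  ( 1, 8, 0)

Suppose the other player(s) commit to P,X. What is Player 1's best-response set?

argmax u_1 = {A}

u_1(A vs P,X) = 4
u_1(B vs P,X) = 0
u_1(C vs P,X) = 1
max payoff 4 at {A}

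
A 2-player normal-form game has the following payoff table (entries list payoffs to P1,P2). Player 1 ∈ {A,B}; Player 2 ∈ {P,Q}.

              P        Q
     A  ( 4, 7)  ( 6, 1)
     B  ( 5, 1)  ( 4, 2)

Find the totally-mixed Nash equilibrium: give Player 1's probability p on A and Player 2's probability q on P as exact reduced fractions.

p=1/7, q=2/3

P1 indiff ⇒ q·4+(1-q)·6 = q·5+(1-q)·4 ⇒ q(-1) = (1-q)(-2) ⇒ q = 2/3
P2 indiff ⇒ p·7+(1-p)·1 = p·1+(1-p)·2 ⇒ p(6) = (1-p)(1) ⇒ p = 1/7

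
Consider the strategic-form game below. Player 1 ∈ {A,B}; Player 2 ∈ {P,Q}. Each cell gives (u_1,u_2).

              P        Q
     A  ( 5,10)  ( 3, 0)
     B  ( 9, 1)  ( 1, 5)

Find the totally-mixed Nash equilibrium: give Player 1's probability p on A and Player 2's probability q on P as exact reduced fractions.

p=2/7, q=1/3

P1 indiff ⇒ q·5+(1-q)·3 = q·9+(1-q)·1 ⇒ q(-4) = (1-q)(-2) ⇒ q = 1/3
P2 indiff ⇒ p·10+(1-p)·1 = p·0+(1-p)·5 ⇒ p(10) = (1-p)(4) ⇒ p = 2/7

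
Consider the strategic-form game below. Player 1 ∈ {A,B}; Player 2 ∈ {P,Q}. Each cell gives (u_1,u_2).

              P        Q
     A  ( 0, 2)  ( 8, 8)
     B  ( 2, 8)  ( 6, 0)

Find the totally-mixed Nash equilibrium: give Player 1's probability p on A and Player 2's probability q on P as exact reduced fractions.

P1 indiff ⇒ q·0+(1-q)·8 = q·2+(1-q)·6 ⇒ q(-2) = (1-q)(-2) ⇒ q = 1/2
P2 indiff ⇒ p·2+(1-p)·8 = p·8+(1-p)·0 ⇒ p(-6) = (1-p)(-8) ⇒ p = 4/7

P1 mixes 4/7 on A; P2 mixes 1/2 on P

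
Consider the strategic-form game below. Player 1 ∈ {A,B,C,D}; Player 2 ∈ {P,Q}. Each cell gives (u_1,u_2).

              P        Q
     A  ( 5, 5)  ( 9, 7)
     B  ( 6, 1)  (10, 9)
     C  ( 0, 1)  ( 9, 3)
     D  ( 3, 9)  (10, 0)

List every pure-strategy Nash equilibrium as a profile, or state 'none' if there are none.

(A,P): not NE [P1→B gives 6>5; P2→Q gives 7>5]
(A,Q): not NE [P1→D gives 10>9]
(B,P): not NE [P2→Q gives 9>1]
(B,Q): NE
(C,P): not NE [P1→B gives 6>0; P2→Q gives 3>1]
(C,Q): not NE [P1→D gives 10>9]
(D,P): not NE [P1→B gives 6>3]
(D,Q): not NE [P2→P gives 9>0]

NE set: (B,Q)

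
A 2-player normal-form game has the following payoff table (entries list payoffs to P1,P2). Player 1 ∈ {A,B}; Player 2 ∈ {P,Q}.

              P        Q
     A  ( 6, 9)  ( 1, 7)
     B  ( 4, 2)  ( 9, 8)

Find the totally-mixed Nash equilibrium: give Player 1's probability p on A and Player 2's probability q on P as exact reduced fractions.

P1 mixes 3/4 on A; P2 mixes 4/5 on P

P1 indiff ⇒ q·6+(1-q)·1 = q·4+(1-q)·9 ⇒ q(2) = (1-q)(8) ⇒ q = 4/5
P2 indiff ⇒ p·9+(1-p)·2 = p·7+(1-p)·8 ⇒ p(2) = (1-p)(6) ⇒ p = 3/4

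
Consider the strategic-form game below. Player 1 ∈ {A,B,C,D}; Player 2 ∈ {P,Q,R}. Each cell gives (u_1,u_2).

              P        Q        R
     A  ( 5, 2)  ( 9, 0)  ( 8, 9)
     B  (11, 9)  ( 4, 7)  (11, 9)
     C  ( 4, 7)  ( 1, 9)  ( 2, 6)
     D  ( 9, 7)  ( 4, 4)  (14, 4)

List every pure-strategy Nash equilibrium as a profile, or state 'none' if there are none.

Nash profiles: (B,P)

(A,P): not NE [P1→B gives 11>5; P2→R gives 9>2]
(A,Q): not NE [P2→R gives 9>0]
(A,R): not NE [P1→D gives 14>8]
(B,P): NE
(B,Q): not NE [P1→A gives 9>4; P2→R gives 9>7]
(B,R): not NE [P1→D gives 14>11]
(C,P): not NE [P1→B gives 11>4; P2→Q gives 9>7]
(C,Q): not NE [P1→A gives 9>1]
(C,R): not NE [P1→D gives 14>2; P2→Q gives 9>6]
(D,P): not NE [P1→B gives 11>9]
(D,Q): not NE [P1→A gives 9>4; P2→P gives 7>4]
(D,R): not NE [P2→P gives 7>4]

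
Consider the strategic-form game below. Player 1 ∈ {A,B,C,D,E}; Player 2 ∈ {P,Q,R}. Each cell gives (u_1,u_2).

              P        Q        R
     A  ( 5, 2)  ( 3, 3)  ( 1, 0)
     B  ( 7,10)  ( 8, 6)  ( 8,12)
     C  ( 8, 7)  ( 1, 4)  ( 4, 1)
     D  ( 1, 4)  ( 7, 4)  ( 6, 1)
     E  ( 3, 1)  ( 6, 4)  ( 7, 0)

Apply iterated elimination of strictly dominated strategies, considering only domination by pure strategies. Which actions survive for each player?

IESDS → P1:{B,C} P2:{P,R}

P1 drop A (B beats it: P:7>5 Q:8>3 R:8>1)
P1 drop D (B beats it: P:7>1 Q:8>7 R:8>6)
P1 drop E (B beats it: P:7>3 Q:8>6 R:8>7)
P2 drop Q (P beats it: B:10>6 C:7>4)
P1→{B,C} P2→{P,R}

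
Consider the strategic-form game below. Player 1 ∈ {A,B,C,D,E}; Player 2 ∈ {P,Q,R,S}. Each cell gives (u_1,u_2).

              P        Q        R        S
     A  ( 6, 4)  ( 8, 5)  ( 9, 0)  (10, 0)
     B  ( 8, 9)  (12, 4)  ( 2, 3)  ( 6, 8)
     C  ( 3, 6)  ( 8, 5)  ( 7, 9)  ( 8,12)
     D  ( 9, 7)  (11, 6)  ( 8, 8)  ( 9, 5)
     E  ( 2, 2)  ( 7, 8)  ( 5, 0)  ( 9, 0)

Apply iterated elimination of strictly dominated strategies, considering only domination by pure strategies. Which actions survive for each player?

IESDS → P1:{A,B,D} P2:{P,Q,R}

P1 drop C (D beats it: P:9>3 Q:11>8 R:8>7 S:9>8)
P1 drop E (A beats it: P:6>2 Q:8>7 R:9>5 S:10>9)
P2 drop S (P beats it: A:4>0 B:9>8 D:7>5)
P1→{A,B,D} P2→{P,Q,R}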